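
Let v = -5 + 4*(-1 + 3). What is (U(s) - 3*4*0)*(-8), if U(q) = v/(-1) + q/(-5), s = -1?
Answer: 112/5 ≈ 22.400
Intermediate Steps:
v = 3 (v = -5 + 4*2 = -5 + 8 = 3)
U(q) = -3 - q/5 (U(q) = 3/(-1) + q/(-5) = 3*(-1) + q*(-1/5) = -3 - q/5)
(U(s) - 3*4*0)*(-8) = ((-3 - 1/5*(-1)) - 3*4*0)*(-8) = ((-3 + 1/5) - 12*0)*(-8) = (-14/5 + 0)*(-8) = -14/5*(-8) = 112/5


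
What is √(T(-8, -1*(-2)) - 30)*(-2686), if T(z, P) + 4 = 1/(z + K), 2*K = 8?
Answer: -1343*I*√137 ≈ -15719.0*I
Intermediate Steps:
K = 4 (K = (½)*8 = 4)
T(z, P) = -4 + 1/(4 + z) (T(z, P) = -4 + 1/(z + 4) = -4 + 1/(4 + z))
√(T(-8, -1*(-2)) - 30)*(-2686) = √((-15 - 4*(-8))/(4 - 8) - 30)*(-2686) = √((-15 + 32)/(-4) - 30)*(-2686) = √(-¼*17 - 30)*(-2686) = √(-17/4 - 30)*(-2686) = √(-137/4)*(-2686) = (I*√137/2)*(-2686) = -1343*I*√137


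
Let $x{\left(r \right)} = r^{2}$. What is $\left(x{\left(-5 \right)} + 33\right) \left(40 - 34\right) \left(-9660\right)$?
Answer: $-3361680$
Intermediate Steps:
$\left(x{\left(-5 \right)} + 33\right) \left(40 - 34\right) \left(-9660\right) = \left(\left(-5\right)^{2} + 33\right) \left(40 - 34\right) \left(-9660\right) = \left(25 + 33\right) 6 \left(-9660\right) = 58 \cdot 6 \left(-9660\right) = 348 \left(-9660\right) = -3361680$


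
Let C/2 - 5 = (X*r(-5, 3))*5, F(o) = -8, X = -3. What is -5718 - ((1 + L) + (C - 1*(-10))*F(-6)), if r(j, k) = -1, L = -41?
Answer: -5278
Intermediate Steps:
C = 40 (C = 10 + 2*(-3*(-1)*5) = 10 + 2*(3*5) = 10 + 2*15 = 10 + 30 = 40)
-5718 - ((1 + L) + (C - 1*(-10))*F(-6)) = -5718 - ((1 - 41) + (40 - 1*(-10))*(-8)) = -5718 - (-40 + (40 + 10)*(-8)) = -5718 - (-40 + 50*(-8)) = -5718 - (-40 - 400) = -5718 - 1*(-440) = -5718 + 440 = -5278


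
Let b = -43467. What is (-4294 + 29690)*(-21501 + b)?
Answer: -1649927328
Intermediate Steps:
(-4294 + 29690)*(-21501 + b) = (-4294 + 29690)*(-21501 - 43467) = 25396*(-64968) = -1649927328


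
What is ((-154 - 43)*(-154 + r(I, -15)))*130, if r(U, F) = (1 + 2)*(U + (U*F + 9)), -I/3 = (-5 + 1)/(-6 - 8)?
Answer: 2330510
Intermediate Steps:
I = -6/7 (I = -3*(-5 + 1)/(-6 - 8) = -(-12)/(-14) = -(-12)*(-1)/14 = -3*2/7 = -6/7 ≈ -0.85714)
r(U, F) = 27 + 3*U + 3*F*U (r(U, F) = 3*(U + (F*U + 9)) = 3*(U + (9 + F*U)) = 3*(9 + U + F*U) = 27 + 3*U + 3*F*U)
((-154 - 43)*(-154 + r(I, -15)))*130 = ((-154 - 43)*(-154 + (27 + 3*(-6/7) + 3*(-15)*(-6/7))))*130 = -197*(-154 + (27 - 18/7 + 270/7))*130 = -197*(-154 + 63)*130 = -197*(-91)*130 = 17927*130 = 2330510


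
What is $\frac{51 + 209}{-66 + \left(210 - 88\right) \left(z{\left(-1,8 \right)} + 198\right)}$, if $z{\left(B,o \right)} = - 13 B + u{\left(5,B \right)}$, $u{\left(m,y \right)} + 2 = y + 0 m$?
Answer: $\frac{26}{2531} \approx 0.010273$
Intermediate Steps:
$u{\left(m,y \right)} = -2 + y$ ($u{\left(m,y \right)} = -2 + \left(y + 0 m\right) = -2 + \left(y + 0\right) = -2 + y$)
$z{\left(B,o \right)} = -2 - 12 B$ ($z{\left(B,o \right)} = - 13 B + \left(-2 + B\right) = -2 - 12 B$)
$\frac{51 + 209}{-66 + \left(210 - 88\right) \left(z{\left(-1,8 \right)} + 198\right)} = \frac{51 + 209}{-66 + \left(210 - 88\right) \left(\left(-2 - -12\right) + 198\right)} = \frac{260}{-66 + 122 \left(\left(-2 + 12\right) + 198\right)} = \frac{260}{-66 + 122 \left(10 + 198\right)} = \frac{260}{-66 + 122 \cdot 208} = \frac{260}{-66 + 25376} = \frac{260}{25310} = 260 \cdot \frac{1}{25310} = \frac{26}{2531}$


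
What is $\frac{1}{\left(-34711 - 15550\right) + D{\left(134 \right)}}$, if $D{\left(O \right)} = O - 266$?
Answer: $- \frac{1}{50393} \approx -1.9844 \cdot 10^{-5}$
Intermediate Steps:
$D{\left(O \right)} = -266 + O$
$\frac{1}{\left(-34711 - 15550\right) + D{\left(134 \right)}} = \frac{1}{\left(-34711 - 15550\right) + \left(-266 + 134\right)} = \frac{1}{\left(-34711 - 15550\right) - 132} = \frac{1}{-50261 - 132} = \frac{1}{-50393} = - \frac{1}{50393}$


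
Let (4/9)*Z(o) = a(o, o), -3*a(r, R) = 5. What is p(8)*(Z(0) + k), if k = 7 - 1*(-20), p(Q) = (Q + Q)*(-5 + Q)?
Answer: 1116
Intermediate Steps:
a(r, R) = -5/3 (a(r, R) = -⅓*5 = -5/3)
p(Q) = 2*Q*(-5 + Q) (p(Q) = (2*Q)*(-5 + Q) = 2*Q*(-5 + Q))
k = 27 (k = 7 + 20 = 27)
Z(o) = -15/4 (Z(o) = (9/4)*(-5/3) = -15/4)
p(8)*(Z(0) + k) = (2*8*(-5 + 8))*(-15/4 + 27) = (2*8*3)*(93/4) = 48*(93/4) = 1116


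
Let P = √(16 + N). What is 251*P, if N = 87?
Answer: 251*√103 ≈ 2547.4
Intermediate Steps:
P = √103 (P = √(16 + 87) = √103 ≈ 10.149)
251*P = 251*√103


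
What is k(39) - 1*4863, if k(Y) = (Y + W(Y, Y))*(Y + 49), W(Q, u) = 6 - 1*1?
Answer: -991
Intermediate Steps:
W(Q, u) = 5 (W(Q, u) = 6 - 1 = 5)
k(Y) = (5 + Y)*(49 + Y) (k(Y) = (Y + 5)*(Y + 49) = (5 + Y)*(49 + Y))
k(39) - 1*4863 = (245 + 39² + 54*39) - 1*4863 = (245 + 1521 + 2106) - 4863 = 3872 - 4863 = -991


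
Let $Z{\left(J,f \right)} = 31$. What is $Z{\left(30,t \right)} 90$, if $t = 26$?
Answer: $2790$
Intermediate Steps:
$Z{\left(30,t \right)} 90 = 31 \cdot 90 = 2790$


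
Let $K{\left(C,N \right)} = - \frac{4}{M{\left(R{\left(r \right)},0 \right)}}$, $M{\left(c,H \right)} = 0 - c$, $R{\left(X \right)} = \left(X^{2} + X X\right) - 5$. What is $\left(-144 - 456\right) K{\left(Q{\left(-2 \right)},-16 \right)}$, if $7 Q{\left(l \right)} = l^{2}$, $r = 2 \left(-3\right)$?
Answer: $- \frac{2400}{67} \approx -35.821$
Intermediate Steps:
$r = -6$
$Q{\left(l \right)} = \frac{l^{2}}{7}$
$R{\left(X \right)} = -5 + 2 X^{2}$ ($R{\left(X \right)} = \left(X^{2} + X^{2}\right) - 5 = 2 X^{2} - 5 = -5 + 2 X^{2}$)
$M{\left(c,H \right)} = - c$
$K{\left(C,N \right)} = \frac{4}{67}$ ($K{\left(C,N \right)} = - \frac{4}{\left(-1\right) \left(-5 + 2 \left(-6\right)^{2}\right)} = - \frac{4}{\left(-1\right) \left(-5 + 2 \cdot 36\right)} = - \frac{4}{\left(-1\right) \left(-5 + 72\right)} = - \frac{4}{\left(-1\right) 67} = - \frac{4}{-67} = \left(-4\right) \left(- \frac{1}{67}\right) = \frac{4}{67}$)
$\left(-144 - 456\right) K{\left(Q{\left(-2 \right)},-16 \right)} = \left(-144 - 456\right) \frac{4}{67} = \left(-600\right) \frac{4}{67} = - \frac{2400}{67}$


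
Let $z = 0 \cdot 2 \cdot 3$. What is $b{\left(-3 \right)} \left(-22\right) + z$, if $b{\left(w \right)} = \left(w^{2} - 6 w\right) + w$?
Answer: $-528$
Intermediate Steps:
$b{\left(w \right)} = w^{2} - 5 w$
$z = 0$ ($z = 0 \cdot 3 = 0$)
$b{\left(-3 \right)} \left(-22\right) + z = - 3 \left(-5 - 3\right) \left(-22\right) + 0 = \left(-3\right) \left(-8\right) \left(-22\right) + 0 = 24 \left(-22\right) + 0 = -528 + 0 = -528$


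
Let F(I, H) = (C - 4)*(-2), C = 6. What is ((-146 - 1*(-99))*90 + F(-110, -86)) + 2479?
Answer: -1755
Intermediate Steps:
F(I, H) = -4 (F(I, H) = (6 - 4)*(-2) = 2*(-2) = -4)
((-146 - 1*(-99))*90 + F(-110, -86)) + 2479 = ((-146 - 1*(-99))*90 - 4) + 2479 = ((-146 + 99)*90 - 4) + 2479 = (-47*90 - 4) + 2479 = (-4230 - 4) + 2479 = -4234 + 2479 = -1755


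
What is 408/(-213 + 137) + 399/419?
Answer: -35157/7961 ≈ -4.4162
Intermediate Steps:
408/(-213 + 137) + 399/419 = 408/(-76) + 399*(1/419) = 408*(-1/76) + 399/419 = -102/19 + 399/419 = -35157/7961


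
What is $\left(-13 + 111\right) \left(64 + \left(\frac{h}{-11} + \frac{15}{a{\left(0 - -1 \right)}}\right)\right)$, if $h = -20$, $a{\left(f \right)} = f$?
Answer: $\frac{87122}{11} \approx 7920.2$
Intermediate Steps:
$\left(-13 + 111\right) \left(64 + \left(\frac{h}{-11} + \frac{15}{a{\left(0 - -1 \right)}}\right)\right) = \left(-13 + 111\right) \left(64 - \left(- \frac{20}{11} - \frac{15}{0 - -1}\right)\right) = 98 \left(64 - \left(- \frac{20}{11} - \frac{15}{0 + 1}\right)\right) = 98 \left(64 + \left(\frac{20}{11} + \frac{15}{1}\right)\right) = 98 \left(64 + \left(\frac{20}{11} + 15 \cdot 1\right)\right) = 98 \left(64 + \left(\frac{20}{11} + 15\right)\right) = 98 \left(64 + \frac{185}{11}\right) = 98 \cdot \frac{889}{11} = \frac{87122}{11}$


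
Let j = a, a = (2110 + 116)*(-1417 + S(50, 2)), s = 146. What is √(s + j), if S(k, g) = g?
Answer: 2*I*√787411 ≈ 1774.7*I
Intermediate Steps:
a = -3149790 (a = (2110 + 116)*(-1417 + 2) = 2226*(-1415) = -3149790)
j = -3149790
√(s + j) = √(146 - 3149790) = √(-3149644) = 2*I*√787411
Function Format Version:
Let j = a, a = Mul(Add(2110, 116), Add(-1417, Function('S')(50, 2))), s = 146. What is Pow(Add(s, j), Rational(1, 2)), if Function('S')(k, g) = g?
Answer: Mul(2, I, Pow(787411, Rational(1, 2))) ≈ Mul(1774.7, I)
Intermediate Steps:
a = -3149790 (a = Mul(Add(2110, 116), Add(-1417, 2)) = Mul(2226, -1415) = -3149790)
j = -3149790
Pow(Add(s, j), Rational(1, 2)) = Pow(Add(146, -3149790), Rational(1, 2)) = Pow(-3149644, Rational(1, 2)) = Mul(2, I, Pow(787411, Rational(1, 2)))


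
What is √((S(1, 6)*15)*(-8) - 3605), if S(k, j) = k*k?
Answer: 5*I*√149 ≈ 61.033*I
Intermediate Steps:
S(k, j) = k²
√((S(1, 6)*15)*(-8) - 3605) = √((1²*15)*(-8) - 3605) = √((1*15)*(-8) - 3605) = √(15*(-8) - 3605) = √(-120 - 3605) = √(-3725) = 5*I*√149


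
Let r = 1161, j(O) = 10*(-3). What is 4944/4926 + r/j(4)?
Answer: -309487/8210 ≈ -37.696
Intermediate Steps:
j(O) = -30
4944/4926 + r/j(4) = 4944/4926 + 1161/(-30) = 4944*(1/4926) + 1161*(-1/30) = 824/821 - 387/10 = -309487/8210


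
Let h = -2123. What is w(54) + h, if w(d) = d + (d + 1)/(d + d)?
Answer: -223397/108 ≈ -2068.5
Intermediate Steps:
w(d) = d + (1 + d)/(2*d) (w(d) = d + (1 + d)/((2*d)) = d + (1 + d)*(1/(2*d)) = d + (1 + d)/(2*d))
w(54) + h = (1/2 + 54 + (1/2)/54) - 2123 = (1/2 + 54 + (1/2)*(1/54)) - 2123 = (1/2 + 54 + 1/108) - 2123 = 5887/108 - 2123 = -223397/108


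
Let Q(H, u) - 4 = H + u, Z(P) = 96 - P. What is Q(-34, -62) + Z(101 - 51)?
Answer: -46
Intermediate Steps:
Q(H, u) = 4 + H + u (Q(H, u) = 4 + (H + u) = 4 + H + u)
Q(-34, -62) + Z(101 - 51) = (4 - 34 - 62) + (96 - (101 - 51)) = -92 + (96 - 1*50) = -92 + (96 - 50) = -92 + 46 = -46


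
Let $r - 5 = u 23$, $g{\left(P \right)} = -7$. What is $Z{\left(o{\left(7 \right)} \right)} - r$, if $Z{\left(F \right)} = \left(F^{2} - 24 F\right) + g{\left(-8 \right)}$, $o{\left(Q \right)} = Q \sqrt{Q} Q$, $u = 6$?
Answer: $16657 - 1176 \sqrt{7} \approx 13546.0$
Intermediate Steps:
$o{\left(Q \right)} = Q^{\frac{5}{2}}$ ($o{\left(Q \right)} = Q^{\frac{3}{2}} Q = Q^{\frac{5}{2}}$)
$Z{\left(F \right)} = -7 + F^{2} - 24 F$ ($Z{\left(F \right)} = \left(F^{2} - 24 F\right) - 7 = -7 + F^{2} - 24 F$)
$r = 143$ ($r = 5 + 6 \cdot 23 = 5 + 138 = 143$)
$Z{\left(o{\left(7 \right)} \right)} - r = \left(-7 + \left(7^{\frac{5}{2}}\right)^{2} - 24 \cdot 7^{\frac{5}{2}}\right) - 143 = \left(-7 + \left(49 \sqrt{7}\right)^{2} - 24 \cdot 49 \sqrt{7}\right) - 143 = \left(-7 + 16807 - 1176 \sqrt{7}\right) - 143 = \left(16800 - 1176 \sqrt{7}\right) - 143 = 16657 - 1176 \sqrt{7}$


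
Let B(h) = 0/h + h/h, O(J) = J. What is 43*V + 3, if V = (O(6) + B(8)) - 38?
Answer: -1330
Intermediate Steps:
B(h) = 1 (B(h) = 0 + 1 = 1)
V = -31 (V = (6 + 1) - 38 = 7 - 38 = -31)
43*V + 3 = 43*(-31) + 3 = -1333 + 3 = -1330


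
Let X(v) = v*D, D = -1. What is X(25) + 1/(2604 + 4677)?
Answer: -182024/7281 ≈ -25.000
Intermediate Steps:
X(v) = -v (X(v) = v*(-1) = -v)
X(25) + 1/(2604 + 4677) = -1*25 + 1/(2604 + 4677) = -25 + 1/7281 = -182024/7281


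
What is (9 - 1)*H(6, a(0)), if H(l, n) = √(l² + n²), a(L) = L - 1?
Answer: 8*√37 ≈ 48.662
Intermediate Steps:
a(L) = -1 + L
(9 - 1)*H(6, a(0)) = (9 - 1)*√(6² + (-1 + 0)²) = 8*√(36 + (-1)²) = 8*√(36 + 1) = 8*√37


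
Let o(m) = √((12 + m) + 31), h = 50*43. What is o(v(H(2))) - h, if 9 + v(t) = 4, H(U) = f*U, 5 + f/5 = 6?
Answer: -2150 + √38 ≈ -2143.8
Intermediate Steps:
f = 5 (f = -25 + 5*6 = -25 + 30 = 5)
H(U) = 5*U
v(t) = -5 (v(t) = -9 + 4 = -5)
h = 2150
o(m) = √(43 + m)
o(v(H(2))) - h = √(43 - 5) - 1*2150 = √38 - 2150 = -2150 + √38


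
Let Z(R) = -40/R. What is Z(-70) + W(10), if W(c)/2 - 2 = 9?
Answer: 158/7 ≈ 22.571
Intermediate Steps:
W(c) = 22 (W(c) = 4 + 2*9 = 4 + 18 = 22)
Z(-70) + W(10) = -40/(-70) + 22 = -40*(-1/70) + 22 = 4/7 + 22 = 158/7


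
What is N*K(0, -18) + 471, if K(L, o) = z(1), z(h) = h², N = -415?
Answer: 56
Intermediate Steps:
K(L, o) = 1 (K(L, o) = 1² = 1)
N*K(0, -18) + 471 = -415*1 + 471 = -415 + 471 = 56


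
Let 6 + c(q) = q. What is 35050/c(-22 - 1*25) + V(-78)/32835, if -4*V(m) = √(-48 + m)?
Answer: -35050/53 - I*√14/43780 ≈ -661.32 - 8.5465e-5*I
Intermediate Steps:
c(q) = -6 + q
V(m) = -√(-48 + m)/4
35050/c(-22 - 1*25) + V(-78)/32835 = 35050/(-6 + (-22 - 1*25)) - √(-48 - 78)/4/32835 = 35050/(-6 + (-22 - 25)) - 3*I*√14/4*(1/32835) = 35050/(-6 - 47) - 3*I*√14/4*(1/32835) = 35050/(-53) - 3*I*√14/4*(1/32835) = 35050*(-1/53) - I*√14/43780 = -35050/53 - I*√14/43780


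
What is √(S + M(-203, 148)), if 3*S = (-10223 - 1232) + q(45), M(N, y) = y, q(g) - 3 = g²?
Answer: I*√26949/3 ≈ 54.721*I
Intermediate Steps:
q(g) = 3 + g²
S = -9427/3 (S = ((-10223 - 1232) + (3 + 45²))/3 = (-11455 + (3 + 2025))/3 = (-11455 + 2028)/3 = (⅓)*(-9427) = -9427/3 ≈ -3142.3)
√(S + M(-203, 148)) = √(-9427/3 + 148) = √(-8983/3) = I*√26949/3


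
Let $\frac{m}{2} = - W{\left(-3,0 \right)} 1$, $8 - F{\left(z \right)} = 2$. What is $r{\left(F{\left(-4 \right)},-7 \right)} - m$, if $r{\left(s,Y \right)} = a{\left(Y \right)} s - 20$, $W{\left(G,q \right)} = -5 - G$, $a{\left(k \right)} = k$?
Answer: $-66$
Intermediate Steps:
$F{\left(z \right)} = 6$ ($F{\left(z \right)} = 8 - 2 = 6$)
$r{\left(s,Y \right)} = -20 + Y s$ ($r{\left(s,Y \right)} = Y s - 20 = -20 + Y s$)
$m = 4$ ($m = 2 - (-5 - -3) 1 = 2 - (-5 + 3) 1 = 2 \left(-1\right) \left(-2\right) 1 = 2 \cdot 2 \cdot 1 = 2 \cdot 2 = 4$)
$r{\left(F{\left(-4 \right)},-7 \right)} - m = \left(-20 - 42\right) - 4 = -62 - 4 = -66$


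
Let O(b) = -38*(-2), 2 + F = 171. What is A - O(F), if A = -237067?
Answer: -237143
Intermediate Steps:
F = 169 (F = -2 + 171 = 169)
O(b) = 76
A - O(F) = -237067 - 1*76 = -237067 - 76 = -237143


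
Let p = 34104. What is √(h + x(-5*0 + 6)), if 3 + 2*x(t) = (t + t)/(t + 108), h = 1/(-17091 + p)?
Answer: I*√604909566438/646494 ≈ 1.203*I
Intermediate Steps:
h = 1/17013 (h = 1/(-17091 + 34104) = 1/17013 ≈ 5.8779e-5)
x(t) = -3/2 + t/(108 + t) (x(t) = -3/2 + ((t + t)/(t + 108))/2 = -3/2 + ((2*t)/(108 + t))/2 = -3/2 + (2*t/(108 + t))/2 = -3/2 + t/(108 + t))
√(h + x(-5*0 + 6)) = √(1/17013 + (-324 - (-5*0 + 6))/(2*(108 + (-5*0 + 6)))) = √(1/17013 + (-324 - (0 + 6))/(2*(108 + (0 + 6)))) = √(1/17013 + (-324 - 1*6)/(2*(108 + 6))) = √(1/17013 + (½)*(-324 - 6)/114) = √(1/17013 + (½)*(1/114)*(-330)) = √(1/17013 - 55/38) = √(-935677/646494) = I*√604909566438/646494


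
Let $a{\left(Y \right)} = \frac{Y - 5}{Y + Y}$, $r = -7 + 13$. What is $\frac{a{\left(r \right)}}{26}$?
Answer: $\frac{1}{312} \approx 0.0032051$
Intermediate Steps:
$r = 6$
$a{\left(Y \right)} = \frac{-5 + Y}{2 Y}$
$\frac{a{\left(r \right)}}{26} = \frac{\frac{1}{2} \cdot \frac{1}{6} \left(-5 + 6\right)}{26} = \frac{1}{2} \cdot \frac{1}{6} \cdot 1 \cdot \frac{1}{26} = \frac{1}{12} \cdot \frac{1}{26} = \frac{1}{312}$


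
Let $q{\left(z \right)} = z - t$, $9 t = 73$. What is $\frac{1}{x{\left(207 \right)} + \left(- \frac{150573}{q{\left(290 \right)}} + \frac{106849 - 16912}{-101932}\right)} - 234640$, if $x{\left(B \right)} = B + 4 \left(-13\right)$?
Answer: $- \frac{23060138705506204}{98278803473} \approx -2.3464 \cdot 10^{5}$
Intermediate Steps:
$t = \frac{73}{9}$ ($t = \frac{1}{9} \cdot 73 = \frac{73}{9} \approx 8.1111$)
$q{\left(z \right)} = - \frac{73}{9} + z$ ($q{\left(z \right)} = z - \frac{73}{9} = - \frac{73}{9} + z$)
$x{\left(B \right)} = -52 + B$ ($x{\left(B \right)} = B - 52 = -52 + B$)
$\frac{1}{x{\left(207 \right)} + \left(- \frac{150573}{q{\left(290 \right)}} + \frac{106849 - 16912}{-101932}\right)} - 234640 = \frac{1}{\left(-52 + 207\right) + \left(- \frac{150573}{- \frac{73}{9} + 290} + \frac{106849 - 16912}{-101932}\right)} - 234640 = \frac{1}{155 + \left(- \frac{150573}{\frac{2537}{9}} + 89937 \left(- \frac{1}{101932}\right)\right)} - 234640 = \frac{1}{155 - \frac{138362033493}{258601484}} - 234640 = \frac{1}{- \frac{98278803473}{258601484}} - 234640 = - \frac{258601484}{98278803473} - 234640 = - \frac{23060138705506204}{98278803473}$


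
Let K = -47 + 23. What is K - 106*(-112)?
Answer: 11848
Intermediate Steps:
K = -24
K - 106*(-112) = -24 - 106*(-112) = -24 + 11872 = 11848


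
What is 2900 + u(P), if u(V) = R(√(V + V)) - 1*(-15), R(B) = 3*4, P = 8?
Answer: 2927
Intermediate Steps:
R(B) = 12
u(V) = 27 (u(V) = 12 - 1*(-15) = 12 + 15 = 27)
2900 + u(P) = 2900 + 27 = 2927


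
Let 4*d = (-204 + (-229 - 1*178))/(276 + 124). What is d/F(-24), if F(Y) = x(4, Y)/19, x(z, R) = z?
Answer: -11609/6400 ≈ -1.8139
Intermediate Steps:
d = -611/1600 (d = ((-204 + (-229 - 1*178))/(276 + 124))/4 = ((-204 + (-229 - 178))/400)/4 = ((-204 - 407)*(1/400))/4 = (-611*1/400)/4 = (¼)*(-611/400) = -611/1600 ≈ -0.38188)
F(Y) = 4/19
d/F(-24) = -611/(1600*4/19) = -611/1600*19/4 = -11609/6400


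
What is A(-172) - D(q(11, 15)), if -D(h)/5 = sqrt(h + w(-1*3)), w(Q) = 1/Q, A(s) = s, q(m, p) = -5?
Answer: -172 + 20*I*sqrt(3)/3 ≈ -172.0 + 11.547*I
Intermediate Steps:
D(h) = -5*sqrt(-1/3 + h) (D(h) = -5*sqrt(h + 1/(-1*3)) = -5*sqrt(h + 1/(-3)) = -5*sqrt(h - 1/3) = -5*sqrt(-1/3 + h))
A(-172) - D(q(11, 15)) = -172 - (-5)*sqrt(-3 + 9*(-5))/3 = -172 - (-5)*sqrt(-3 - 45)/3 = -172 - (-5)*sqrt(-48)/3 = -172 - (-5)*4*I*sqrt(3)/3 = -172 - (-20)*I*sqrt(3)/3 = -172 + 20*I*sqrt(3)/3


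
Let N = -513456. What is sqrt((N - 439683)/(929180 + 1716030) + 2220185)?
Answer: sqrt(15534933744798844310)/2645210 ≈ 1490.0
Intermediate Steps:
sqrt((N - 439683)/(929180 + 1716030) + 2220185) = sqrt((-513456 - 439683)/(929180 + 1716030) + 2220185) = sqrt(-953139/2645210 + 2220185) = sqrt(5872854610711/2645210) = sqrt(15534933744798844310)/2645210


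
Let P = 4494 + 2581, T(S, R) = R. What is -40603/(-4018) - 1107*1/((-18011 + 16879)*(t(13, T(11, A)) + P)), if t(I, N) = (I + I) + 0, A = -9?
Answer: 6044163743/598111444 ≈ 10.105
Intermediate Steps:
P = 7075
t(I, N) = 2*I (t(I, N) = 2*I + 0 = 2*I)
-40603/(-4018) - 1107*1/((-18011 + 16879)*(t(13, T(11, A)) + P)) = -40603/(-4018) - 1107*1/((-18011 + 16879)*(2*13 + 7075)) = -40603*(-1/4018) - 1107*(-1/(1132*(26 + 7075))) = 40603/4018 - 1107/(7101*(-1132)) = 40603/4018 - 1107/(-8038332) = 40603/4018 - 1107*(-1/8038332) = 40603/4018 + 41/297716 = 6044163743/598111444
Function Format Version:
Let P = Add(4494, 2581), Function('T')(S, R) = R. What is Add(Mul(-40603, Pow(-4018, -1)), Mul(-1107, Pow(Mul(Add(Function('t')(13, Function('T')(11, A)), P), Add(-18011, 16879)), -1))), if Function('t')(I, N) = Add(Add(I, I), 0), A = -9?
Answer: Rational(6044163743, 598111444) ≈ 10.105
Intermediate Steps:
P = 7075
Function('t')(I, N) = Mul(2, I) (Function('t')(I, N) = Add(Mul(2, I), 0) = Mul(2, I))
Add(Mul(-40603, Pow(-4018, -1)), Mul(-1107, Pow(Mul(Add(Function('t')(13, Function('T')(11, A)), P), Add(-18011, 16879)), -1))) = Add(Mul(-40603, Pow(-4018, -1)), Mul(-1107, Pow(Mul(Add(Mul(2, 13), 7075), Add(-18011, 16879)), -1))) = Add(Mul(-40603, Rational(-1, 4018)), Mul(-1107, Pow(Mul(Add(26, 7075), -1132), -1))) = Add(Rational(40603, 4018), Mul(-1107, Pow(Mul(7101, -1132), -1))) = Add(Rational(40603, 4018), Mul(-1107, Pow(-8038332, -1))) = Add(Rational(40603, 4018), Mul(-1107, Rational(-1, 8038332))) = Add(Rational(40603, 4018), Rational(41, 297716)) = Rational(6044163743, 598111444)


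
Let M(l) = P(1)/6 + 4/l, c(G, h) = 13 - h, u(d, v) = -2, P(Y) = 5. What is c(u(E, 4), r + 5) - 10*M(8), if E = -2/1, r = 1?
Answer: -19/3 ≈ -6.3333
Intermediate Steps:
E = -2 (E = -2*1 = -2)
M(l) = ⅚ + 4/l (M(l) = 5/6 + 4/l = 5*(⅙) + 4/l = ⅚ + 4/l)
c(u(E, 4), r + 5) - 10*M(8) = (13 - (1 + 5)) - 10*(⅚ + 4/8) = (13 - 1*6) - 10*(⅚ + 4*(⅛)) = (13 - 6) - 10*(⅚ + ½) = 7 - 10*4/3 = 7 - 40/3 = -19/3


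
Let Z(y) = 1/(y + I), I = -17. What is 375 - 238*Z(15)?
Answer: 494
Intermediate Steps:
Z(y) = 1/(-17 + y) (Z(y) = 1/(y - 17) = 1/(-17 + y))
375 - 238*Z(15) = 375 - 238/(-17 + 15) = 375 - 238/(-2) = 375 - 238*(-½) = 375 + 119 = 494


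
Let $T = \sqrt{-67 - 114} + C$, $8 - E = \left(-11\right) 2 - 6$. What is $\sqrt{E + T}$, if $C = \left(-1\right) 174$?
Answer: $\sqrt{-138 + i \sqrt{181}} \approx 0.57195 + 11.761 i$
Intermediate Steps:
$E = 36$ ($E = 8 - \left(\left(-11\right) 2 - 6\right) = 8 - \left(-22 - 6\right) = 8 - -28 = 8 + 28 = 36$)
$C = -174$
$T = -174 + i \sqrt{181}$ ($T = \sqrt{-67 - 114} - 174 = \sqrt{-181} - 174 = i \sqrt{181} - 174 = -174 + i \sqrt{181} \approx -174.0 + 13.454 i$)
$\sqrt{E + T} = \sqrt{36 - \left(174 - i \sqrt{181}\right)} = \sqrt{-138 + i \sqrt{181}}$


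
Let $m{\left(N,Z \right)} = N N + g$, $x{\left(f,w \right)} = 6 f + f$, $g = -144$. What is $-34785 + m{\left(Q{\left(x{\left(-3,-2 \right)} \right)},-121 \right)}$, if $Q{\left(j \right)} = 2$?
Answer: $-34925$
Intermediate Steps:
$x{\left(f,w \right)} = 7 f$
$m{\left(N,Z \right)} = -144 + N^{2}$ ($m{\left(N,Z \right)} = N N - 144 = N^{2} - 144 = -144 + N^{2}$)
$-34785 + m{\left(Q{\left(x{\left(-3,-2 \right)} \right)},-121 \right)} = -34785 - \left(144 - 2^{2}\right) = -34785 + \left(-144 + 4\right) = -34785 - 140 = -34925$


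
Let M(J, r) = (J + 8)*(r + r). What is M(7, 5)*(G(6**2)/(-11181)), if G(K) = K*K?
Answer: -64800/3727 ≈ -17.387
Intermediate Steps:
M(J, r) = 2*r*(8 + J) (M(J, r) = (8 + J)*(2*r) = 2*r*(8 + J))
G(K) = K**2
M(7, 5)*(G(6**2)/(-11181)) = (2*5*(8 + 7))*((6**2)**2/(-11181)) = (2*5*15)*(36**2*(-1/11181)) = 150*(1296*(-1/11181)) = 150*(-432/3727) = -64800/3727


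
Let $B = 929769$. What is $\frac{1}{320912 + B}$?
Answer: $\frac{1}{1250681} \approx 7.9956 \cdot 10^{-7}$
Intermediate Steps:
$\frac{1}{320912 + B} = \frac{1}{320912 + 929769} = \frac{1}{1250681}$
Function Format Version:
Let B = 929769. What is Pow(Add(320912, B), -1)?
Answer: Rational(1, 1250681) ≈ 7.9956e-7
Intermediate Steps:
Pow(Add(320912, B), -1) = Pow(Add(320912, 929769), -1) = Pow(1250681, -1) = Rational(1, 1250681)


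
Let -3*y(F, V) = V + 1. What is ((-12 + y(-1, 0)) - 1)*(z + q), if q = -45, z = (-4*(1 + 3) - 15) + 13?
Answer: 840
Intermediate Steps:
y(F, V) = -⅓ - V/3 (y(F, V) = -(V + 1)/3 = -(1 + V)/3 = -⅓ - V/3)
z = -18 (z = (-4*4 - 15) + 13 = (-16 - 15) + 13 = -31 + 13 = -18)
((-12 + y(-1, 0)) - 1)*(z + q) = ((-12 + (-⅓ - ⅓*0)) - 1)*(-18 - 45) = ((-12 + (-⅓ + 0)) - 1)*(-63) = ((-12 - ⅓) - 1)*(-63) = (-37/3 - 1)*(-63) = -40/3*(-63) = 840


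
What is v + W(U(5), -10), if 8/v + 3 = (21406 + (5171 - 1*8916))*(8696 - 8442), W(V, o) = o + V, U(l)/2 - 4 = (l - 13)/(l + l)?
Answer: -80745998/22429455 ≈ -3.6000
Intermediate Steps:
U(l) = 8 + (-13 + l)/l (U(l) = 8 + 2*((l - 13)/(l + l)) = 8 + 2*((-13 + l)/((2*l))) = 8 + 2*((-13 + l)*(1/(2*l))) = 8 + 2*((-13 + l)/(2*l)) = 8 + (-13 + l)/l)
W(V, o) = V + o
v = 8/4485891 (v = 8/(-3 + (21406 + (5171 - 1*8916))*(8696 - 8442)) = 8/(-3 + (21406 + (5171 - 8916))*254) = 8/(-3 + (21406 - 3745)*254) = 8/(-3 + 17661*254) = 8/(-3 + 4485894) = 8/4485891 ≈ 1.7834e-6)
v + W(U(5), -10) = 8/4485891 + ((9 - 13/5) - 10) = 8/4485891 + (32/5 - 10) = 8/4485891 - 18/5 = -80745998/22429455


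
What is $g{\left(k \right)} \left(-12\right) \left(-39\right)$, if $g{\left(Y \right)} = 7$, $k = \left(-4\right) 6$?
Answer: $3276$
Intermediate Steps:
$k = -24$
$g{\left(k \right)} \left(-12\right) \left(-39\right) = 7 \left(-12\right) \left(-39\right) = \left(-84\right) \left(-39\right) = 3276$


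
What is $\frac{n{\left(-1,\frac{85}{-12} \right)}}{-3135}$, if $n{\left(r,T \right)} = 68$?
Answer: $- \frac{68}{3135} \approx -0.021691$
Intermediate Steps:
$\frac{n{\left(-1,\frac{85}{-12} \right)}}{-3135} = \frac{68}{-3135} = 68 \left(- \frac{1}{3135}\right) = - \frac{68}{3135}$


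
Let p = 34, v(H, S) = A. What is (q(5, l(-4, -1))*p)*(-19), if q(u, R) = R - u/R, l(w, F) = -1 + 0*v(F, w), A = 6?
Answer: -2584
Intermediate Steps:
v(H, S) = 6
l(w, F) = -1 (l(w, F) = -1 + 0*6 = -1 + 0 = -1)
q(u, R) = R - u/R
(q(5, l(-4, -1))*p)*(-19) = ((-1 - 1*5/(-1))*34)*(-19) = ((-1 - 1*5*(-1))*34)*(-19) = ((-1 + 5)*34)*(-19) = (4*34)*(-19) = 136*(-19) = -2584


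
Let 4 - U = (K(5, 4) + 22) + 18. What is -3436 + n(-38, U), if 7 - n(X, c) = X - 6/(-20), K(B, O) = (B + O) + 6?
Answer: -33913/10 ≈ -3391.3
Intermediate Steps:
K(B, O) = 6 + B + O
U = -51 (U = 4 - (((6 + 5 + 4) + 22) + 18) = 4 - ((15 + 22) + 18) = 4 - (37 + 18) = 4 - 1*55 = 4 - 55 = -51)
n(X, c) = 67/10 - X (n(X, c) = 7 - (X - 6/(-20)) = 7 - (X - 6*(-1)/20) = 7 - (X - 1*(-3/10)) = 7 - (X + 3/10) = 7 - (3/10 + X) = 7 + (-3/10 - X) = 67/10 - X)
-3436 + n(-38, U) = -3436 + (67/10 - 1*(-38)) = -3436 + (67/10 + 38) = -3436 + 447/10 = -33913/10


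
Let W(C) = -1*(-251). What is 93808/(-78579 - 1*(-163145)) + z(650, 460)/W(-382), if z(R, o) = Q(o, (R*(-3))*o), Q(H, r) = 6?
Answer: 12026602/10613033 ≈ 1.1332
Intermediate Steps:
z(R, o) = 6
W(C) = 251
93808/(-78579 - 1*(-163145)) + z(650, 460)/W(-382) = 93808/(-78579 - 1*(-163145)) + 6/251 = 93808/(-78579 + 163145) + 6*(1/251) = 93808/84566 + 6/251 = 93808*(1/84566) + 6/251 = 46904/42283 + 6/251 = 12026602/10613033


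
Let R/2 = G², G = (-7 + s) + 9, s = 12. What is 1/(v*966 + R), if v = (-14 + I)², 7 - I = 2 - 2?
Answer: 1/47726 ≈ 2.0953e-5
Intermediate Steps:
I = 7 (I = 7 - (2 - 2) = 7 - 1*0 = 7 + 0 = 7)
v = 49 (v = (-14 + 7)² = (-7)² = 49)
G = 14 (G = (-7 + 12) + 9 = 5 + 9 = 14)
R = 392 (R = 2*14² = 2*196 = 392)
1/(v*966 + R) = 1/(49*966 + 392) = 1/(47334 + 392) = 1/47726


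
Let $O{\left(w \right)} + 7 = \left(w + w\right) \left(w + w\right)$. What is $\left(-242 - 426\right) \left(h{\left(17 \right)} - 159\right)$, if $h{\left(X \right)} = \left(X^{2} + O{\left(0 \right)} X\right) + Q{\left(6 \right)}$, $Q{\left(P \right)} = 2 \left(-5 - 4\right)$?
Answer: $4676$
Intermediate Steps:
$Q{\left(P \right)} = -18$ ($Q{\left(P \right)} = 2 \left(-9\right) = -18$)
$O{\left(w \right)} = -7 + 4 w^{2}$ ($O{\left(w \right)} = -7 + \left(w + w\right) \left(w + w\right) = -7 + 2 w 2 w = -7 + 4 w^{2}$)
$h{\left(X \right)} = -18 + X^{2} - 7 X$ ($h{\left(X \right)} = \left(X^{2} + \left(-7 + 4 \cdot 0^{2}\right) X\right) - 18 = \left(X^{2} + \left(-7 + 4 \cdot 0\right) X\right) - 18 = \left(X^{2} + \left(-7 + 0\right) X\right) - 18 = \left(X^{2} - 7 X\right) - 18 = -18 + X^{2} - 7 X$)
$\left(-242 - 426\right) \left(h{\left(17 \right)} - 159\right) = \left(-242 - 426\right) \left(\left(-18 + 17^{2} - 119\right) - 159\right) = - 668 \left(\left(-18 + 289 - 119\right) - 159\right) = - 668 \left(152 - 159\right) = \left(-668\right) \left(-7\right) = 4676$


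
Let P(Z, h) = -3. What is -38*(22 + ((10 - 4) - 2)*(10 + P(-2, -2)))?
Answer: -1900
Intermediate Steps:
-38*(22 + ((10 - 4) - 2)*(10 + P(-2, -2))) = -38*(22 + ((10 - 4) - 2)*(10 - 3)) = -38*(22 + (6 - 2)*7) = -38*(22 + 4*7) = -38*(22 + 28) = -38*50 = -1900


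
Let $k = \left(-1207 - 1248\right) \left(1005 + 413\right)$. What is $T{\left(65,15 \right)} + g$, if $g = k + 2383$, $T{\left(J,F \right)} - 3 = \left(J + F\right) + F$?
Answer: $-3478709$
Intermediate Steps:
$T{\left(J,F \right)} = 3 + J + 2 F$ ($T{\left(J,F \right)} = 3 + \left(\left(J + F\right) + F\right) = 3 + \left(\left(F + J\right) + F\right) = 3 + \left(J + 2 F\right) = 3 + J + 2 F$)
$k = -3481190$ ($k = \left(-2455\right) 1418 = -3481190$)
$g = -3478807$ ($g = -3481190 + 2383 = -3478807$)
$T{\left(65,15 \right)} + g = \left(3 + 65 + 2 \cdot 15\right) - 3478807 = \left(3 + 65 + 30\right) - 3478807 = 98 - 3478807 = -3478709$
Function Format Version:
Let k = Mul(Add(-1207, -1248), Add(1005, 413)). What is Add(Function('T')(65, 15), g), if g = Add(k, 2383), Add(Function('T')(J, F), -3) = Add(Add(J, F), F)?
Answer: -3478709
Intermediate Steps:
Function('T')(J, F) = Add(3, J, Mul(2, F)) (Function('T')(J, F) = Add(3, Add(Add(J, F), F)) = Add(3, Add(Add(F, J), F)) = Add(3, Add(J, Mul(2, F))) = Add(3, J, Mul(2, F)))
k = -3481190 (k = Mul(-2455, 1418) = -3481190)
g = -3478807 (g = Add(-3481190, 2383) = -3478807)
Add(Function('T')(65, 15), g) = Add(Add(3, 65, Mul(2, 15)), -3478807) = Add(Add(3, 65, 30), -3478807) = Add(98, -3478807) = -3478709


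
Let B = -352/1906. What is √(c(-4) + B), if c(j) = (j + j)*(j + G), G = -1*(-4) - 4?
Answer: 4*√1805935/953 ≈ 5.6405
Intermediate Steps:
B = -176/953 (B = -352*1/1906 = -176/953 ≈ -0.18468)
G = 0 (G = 4 - 4 = 0)
c(j) = 2*j² (c(j) = (j + j)*(j + 0) = (2*j)*j = 2*j²)
√(c(-4) + B) = √(2*(-4)² - 176/953) = √(2*16 - 176/953) = √(32 - 176/953) = √(30320/953) = 4*√1805935/953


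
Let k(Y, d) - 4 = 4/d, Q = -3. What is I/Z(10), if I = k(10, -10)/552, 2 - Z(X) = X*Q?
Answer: 3/14720 ≈ 0.00020380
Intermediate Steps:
k(Y, d) = 4 + 4/d
Z(X) = 2 + 3*X (Z(X) = 2 - X*(-3) = 2 - (-3)*X = 2 + 3*X)
I = 3/460 (I = (4 + 4/(-10))/552 = (4 + 4*(-⅒))*(1/552) = (4 - ⅖)*(1/552) = (18/5)*(1/552) = 3/460 ≈ 0.0065217)
I/Z(10) = 3/(460*(2 + 3*10)) = 3/(460*(2 + 30)) = (3/460)/32 = (3/460)*(1/32) = 3/14720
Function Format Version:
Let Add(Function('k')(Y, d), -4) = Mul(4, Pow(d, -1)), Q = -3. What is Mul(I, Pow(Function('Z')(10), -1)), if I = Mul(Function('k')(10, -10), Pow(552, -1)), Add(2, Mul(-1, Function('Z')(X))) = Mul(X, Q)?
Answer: Rational(3, 14720) ≈ 0.00020380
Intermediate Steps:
Function('k')(Y, d) = Add(4, Mul(4, Pow(d, -1)))
Function('Z')(X) = Add(2, Mul(3, X)) (Function('Z')(X) = Add(2, Mul(-1, Mul(X, -3))) = Add(2, Mul(-1, Mul(-3, X))) = Add(2, Mul(3, X)))
I = Rational(3, 460) (I = Mul(Add(4, Mul(4, Pow(-10, -1))), Pow(552, -1)) = Mul(Add(4, Mul(4, Rational(-1, 10))), Rational(1, 552)) = Mul(Add(4, Rational(-2, 5)), Rational(1, 552)) = Mul(Rational(18, 5), Rational(1, 552)) = Rational(3, 460) ≈ 0.0065217)
Mul(I, Pow(Function('Z')(10), -1)) = Mul(Rational(3, 460), Pow(Add(2, Mul(3, 10)), -1)) = Mul(Rational(3, 460), Pow(Add(2, 30), -1)) = Mul(Rational(3, 460), Pow(32, -1)) = Mul(Rational(3, 460), Rational(1, 32)) = Rational(3, 14720)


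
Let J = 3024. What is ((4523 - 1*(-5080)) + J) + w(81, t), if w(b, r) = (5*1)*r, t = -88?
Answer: 12187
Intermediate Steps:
w(b, r) = 5*r
((4523 - 1*(-5080)) + J) + w(81, t) = ((4523 - 1*(-5080)) + 3024) + 5*(-88) = ((4523 + 5080) + 3024) - 440 = (9603 + 3024) - 440 = 12627 - 440 = 12187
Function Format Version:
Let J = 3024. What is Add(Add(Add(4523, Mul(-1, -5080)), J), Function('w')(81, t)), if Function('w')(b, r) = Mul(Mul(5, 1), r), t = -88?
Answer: 12187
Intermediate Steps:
Function('w')(b, r) = Mul(5, r)
Add(Add(Add(4523, Mul(-1, -5080)), J), Function('w')(81, t)) = Add(Add(Add(4523, Mul(-1, -5080)), 3024), Mul(5, -88)) = Add(Add(Add(4523, 5080), 3024), -440) = Add(Add(9603, 3024), -440) = Add(12627, -440) = 12187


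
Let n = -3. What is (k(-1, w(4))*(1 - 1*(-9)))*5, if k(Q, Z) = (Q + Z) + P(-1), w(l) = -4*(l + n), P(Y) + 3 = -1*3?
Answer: -550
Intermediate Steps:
P(Y) = -6 (P(Y) = -3 - 1*3 = -3 - 3 = -6)
w(l) = 12 - 4*l (w(l) = -4*(l - 3) = -4*(-3 + l) = 12 - 4*l)
k(Q, Z) = -6 + Q + Z (k(Q, Z) = (Q + Z) - 6 = -6 + Q + Z)
(k(-1, w(4))*(1 - 1*(-9)))*5 = ((-6 - 1 + (12 - 4*4))*(1 - 1*(-9)))*5 = ((-6 - 1 + (12 - 16))*(1 + 9))*5 = ((-6 - 1 - 4)*10)*5 = -11*10*5 = -110*5 = -550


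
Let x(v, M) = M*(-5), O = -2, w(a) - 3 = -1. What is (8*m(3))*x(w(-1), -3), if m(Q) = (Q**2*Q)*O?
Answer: -6480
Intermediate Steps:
w(a) = 2 (w(a) = 3 - 1 = 2)
x(v, M) = -5*M
m(Q) = -2*Q**3 (m(Q) = (Q**2*Q)*(-2) = Q**3*(-2) = -2*Q**3)
(8*m(3))*x(w(-1), -3) = (8*(-2*3**3))*(-5*(-3)) = (8*(-2*27))*15 = (8*(-54))*15 = -432*15 = -6480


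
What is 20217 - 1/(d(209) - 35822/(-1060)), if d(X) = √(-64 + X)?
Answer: 5662234859527/280073421 + 280900*√145/280073421 ≈ 20217.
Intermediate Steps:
20217 - 1/(d(209) - 35822/(-1060)) = 20217 - 1/(√(-64 + 209) - 35822/(-1060)) = 20217 - 1/(√145 - 35822*(-1/1060)) = 20217 - 1/(√145 + 17911/530) = 20217 - 1/(17911/530 + √145)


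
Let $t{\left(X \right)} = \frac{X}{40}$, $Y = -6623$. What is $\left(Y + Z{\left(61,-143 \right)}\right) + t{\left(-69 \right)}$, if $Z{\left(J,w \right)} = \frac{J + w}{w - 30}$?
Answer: $- \frac{45839817}{6920} \approx -6624.3$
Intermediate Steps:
$t{\left(X \right)} = \frac{X}{40}$ ($t{\left(X \right)} = X \frac{1}{40} = \frac{X}{40}$)
$Z{\left(J,w \right)} = \frac{J + w}{-30 + w}$
$\left(Y + Z{\left(61,-143 \right)}\right) + t{\left(-69 \right)} = \left(-6623 + \frac{61 - 143}{-30 - 143}\right) + \frac{1}{40} \left(-69\right) = \left(-6623 + \frac{1}{-173} \left(-82\right)\right) - \frac{69}{40} = \left(-6623 - - \frac{82}{173}\right) - \frac{69}{40} = \left(-6623 + \frac{82}{173}\right) - \frac{69}{40} = - \frac{1145697}{173} - \frac{69}{40} = - \frac{45839817}{6920}$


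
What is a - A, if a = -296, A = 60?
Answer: -356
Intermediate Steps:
a - A = -296 - 1*60 = -296 - 60 = -356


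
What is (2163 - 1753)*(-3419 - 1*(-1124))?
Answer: -940950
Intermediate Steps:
(2163 - 1753)*(-3419 - 1*(-1124)) = 410*(-3419 + 1124) = 410*(-2295) = -940950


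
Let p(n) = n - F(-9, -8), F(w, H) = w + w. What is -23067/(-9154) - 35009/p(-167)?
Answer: 323909369/1363946 ≈ 237.48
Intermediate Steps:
F(w, H) = 2*w
p(n) = 18 + n (p(n) = n - 2*(-9) = n - 1*(-18) = n + 18 = 18 + n)
-23067/(-9154) - 35009/p(-167) = -23067/(-9154) - 35009/(18 - 167) = -23067*(-1/9154) - 35009/(-149) = 23067/9154 - 35009*(-1/149) = 23067/9154 + 35009/149 = 323909369/1363946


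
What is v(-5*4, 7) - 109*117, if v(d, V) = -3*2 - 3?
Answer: -12762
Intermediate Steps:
v(d, V) = -9 (v(d, V) = -6 - 3 = -9)
v(-5*4, 7) - 109*117 = -9 - 109*117 = -9 - 12753 = -12762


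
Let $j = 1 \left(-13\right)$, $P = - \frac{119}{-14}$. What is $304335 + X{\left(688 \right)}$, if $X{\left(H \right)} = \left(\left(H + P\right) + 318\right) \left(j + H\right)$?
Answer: $\frac{1978245}{2} \approx 9.8912 \cdot 10^{5}$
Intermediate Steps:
$P = \frac{17}{2}$ ($P = \left(-119\right) \left(- \frac{1}{14}\right) = \frac{17}{2} \approx 8.5$)
$j = -13$
$X{\left(H \right)} = \left(-13 + H\right) \left(\frac{653}{2} + H\right)$ ($X{\left(H \right)} = \left(\left(H + \frac{17}{2}\right) + 318\right) \left(-13 + H\right) = \left(\left(\frac{17}{2} + H\right) + 318\right) \left(-13 + H\right) = \left(\frac{653}{2} + H\right) \left(-13 + H\right) = \left(-13 + H\right) \left(\frac{653}{2} + H\right)$)
$304335 + X{\left(688 \right)} = 304335 + \left(- \frac{8489}{2} + 688^{2} + \frac{627}{2} \cdot 688\right) = 304335 + \left(- \frac{8489}{2} + 473344 + 215688\right) = 304335 + \frac{1369575}{2} = \frac{1978245}{2}$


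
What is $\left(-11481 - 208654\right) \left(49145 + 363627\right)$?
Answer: $-90865564220$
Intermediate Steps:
$\left(-11481 - 208654\right) \left(49145 + 363627\right) = \left(-220135\right) 412772 = -90865564220$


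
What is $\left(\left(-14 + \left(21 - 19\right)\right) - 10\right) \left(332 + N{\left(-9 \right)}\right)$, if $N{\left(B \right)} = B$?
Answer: $-7106$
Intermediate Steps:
$\left(\left(-14 + \left(21 - 19\right)\right) - 10\right) \left(332 + N{\left(-9 \right)}\right) = \left(\left(-14 + \left(21 - 19\right)\right) - 10\right) \left(332 - 9\right) = \left(\left(-14 + 2\right) - 10\right) 323 = \left(-12 - 10\right) 323 = \left(-22\right) 323 = -7106$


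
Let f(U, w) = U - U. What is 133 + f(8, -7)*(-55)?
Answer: 133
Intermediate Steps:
f(U, w) = 0
133 + f(8, -7)*(-55) = 133 + 0*(-55) = 133 + 0 = 133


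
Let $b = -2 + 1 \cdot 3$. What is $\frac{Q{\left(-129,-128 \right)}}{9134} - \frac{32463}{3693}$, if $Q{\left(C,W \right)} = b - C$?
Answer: $- \frac{49339492}{5621977} \approx -8.7762$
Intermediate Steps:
$b = 1$ ($b = -2 + 3 = 1$)
$Q{\left(C,W \right)} = 1 - C$
$\frac{Q{\left(-129,-128 \right)}}{9134} - \frac{32463}{3693} = \frac{1 - -129}{9134} - \frac{32463}{3693} = \left(1 + 129\right) \frac{1}{9134} - \frac{10821}{1231} = 130 \cdot \frac{1}{9134} - \frac{10821}{1231} = \frac{65}{4567} - \frac{10821}{1231} = - \frac{49339492}{5621977}$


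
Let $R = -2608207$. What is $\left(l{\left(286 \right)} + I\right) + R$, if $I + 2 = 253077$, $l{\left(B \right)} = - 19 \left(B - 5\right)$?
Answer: $-2360471$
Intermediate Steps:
$l{\left(B \right)} = 95 - 19 B$ ($l{\left(B \right)} = - 19 \left(-5 + B\right) = 95 - 19 B$)
$I = 253075$ ($I = -2 + 253077 = 253075$)
$\left(l{\left(286 \right)} + I\right) + R = \left(\left(95 - 5434\right) + 253075\right) - 2608207 = \left(-5339 + 253075\right) - 2608207 = 247736 - 2608207 = -2360471$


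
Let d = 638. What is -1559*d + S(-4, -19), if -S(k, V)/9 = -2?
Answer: -994624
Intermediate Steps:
S(k, V) = 18 (S(k, V) = -9*(-2) = 18)
-1559*d + S(-4, -19) = -1559*638 + 18 = -994642 + 18 = -994624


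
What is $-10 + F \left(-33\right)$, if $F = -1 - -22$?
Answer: $-703$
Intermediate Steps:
$F = 21$ ($F = -1 + 22 = 21$)
$-10 + F \left(-33\right) = -10 + 21 \left(-33\right) = -10 - 693 = -703$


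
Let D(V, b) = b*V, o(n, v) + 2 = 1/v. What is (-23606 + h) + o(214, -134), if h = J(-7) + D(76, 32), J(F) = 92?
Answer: -2825257/134 ≈ -21084.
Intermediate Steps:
o(n, v) = -2 + 1/v
D(V, b) = V*b
h = 2524 (h = 92 + 76*32 = 92 + 2432 = 2524)
(-23606 + h) + o(214, -134) = (-23606 + 2524) + (-2 + 1/(-134)) = -21082 + (-2 - 1/134) = -21082 - 269/134 = -2825257/134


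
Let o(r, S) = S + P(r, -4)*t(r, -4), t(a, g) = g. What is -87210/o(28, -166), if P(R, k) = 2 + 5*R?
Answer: 43605/367 ≈ 118.81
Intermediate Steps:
o(r, S) = -8 + S - 20*r (o(r, S) = S + (2 + 5*r)*(-4) = S + (-8 - 20*r) = -8 + S - 20*r)
-87210/o(28, -166) = -87210/(-8 - 166 - 20*28) = -87210/(-8 - 166 - 560) = -87210/(-734) = -87210*(-1/734) = 43605/367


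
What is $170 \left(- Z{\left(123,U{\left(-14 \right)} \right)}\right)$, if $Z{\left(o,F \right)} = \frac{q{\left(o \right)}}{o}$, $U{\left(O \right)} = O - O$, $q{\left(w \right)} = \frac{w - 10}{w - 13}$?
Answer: $- \frac{1921}{1353} \approx -1.4198$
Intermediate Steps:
$q{\left(w \right)} = \frac{-10 + w}{-13 + w}$
$U{\left(O \right)} = 0$
$Z{\left(o,F \right)} = \frac{-10 + o}{o \left(-13 + o\right)}$ ($Z{\left(o,F \right)} = \frac{\frac{1}{-13 + o} \left(-10 + o\right)}{o} = \frac{-10 + o}{o \left(-13 + o\right)}$)
$170 \left(- Z{\left(123,U{\left(-14 \right)} \right)}\right) = 170 \left(- \frac{-10 + 123}{123 \left(-13 + 123\right)}\right) = 170 \left(- \frac{113}{123 \cdot 110}\right) = 170 \left(\left(-1\right) \frac{113}{13530}\right) = 170 \left(- \frac{113}{13530}\right) = - \frac{1921}{1353}$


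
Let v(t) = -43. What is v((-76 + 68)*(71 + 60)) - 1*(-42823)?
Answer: 42780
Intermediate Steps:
v((-76 + 68)*(71 + 60)) - 1*(-42823) = -43 - 1*(-42823) = -43 + 42823 = 42780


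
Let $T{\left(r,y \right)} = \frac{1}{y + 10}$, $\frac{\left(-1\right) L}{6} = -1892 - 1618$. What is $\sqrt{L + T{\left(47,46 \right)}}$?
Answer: $\frac{\sqrt{16511054}}{28} \approx 145.12$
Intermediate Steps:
$L = 21060$ ($L = - 6 \left(-1892 - 1618\right) = \left(-6\right) \left(-3510\right) = 21060$)
$T{\left(r,y \right)} = \frac{1}{10 + y}$
$\sqrt{L + T{\left(47,46 \right)}} = \sqrt{21060 + \frac{1}{10 + 46}} = \sqrt{21060 + \frac{1}{56}} = \sqrt{\frac{1179361}{56}} = \frac{\sqrt{16511054}}{28}$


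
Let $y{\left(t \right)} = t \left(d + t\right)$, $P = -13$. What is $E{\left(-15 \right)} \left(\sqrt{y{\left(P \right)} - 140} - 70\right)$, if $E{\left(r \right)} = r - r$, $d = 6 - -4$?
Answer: $0$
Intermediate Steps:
$d = 10$ ($d = 6 + 4 = 10$)
$y{\left(t \right)} = t \left(10 + t\right)$
$E{\left(r \right)} = 0$
$E{\left(-15 \right)} \left(\sqrt{y{\left(P \right)} - 140} - 70\right) = 0 \left(\sqrt{- 13 \left(10 - 13\right) - 140} - 70\right) = 0 \left(\sqrt{\left(-13\right) \left(-3\right) - 140} - 70\right) = 0 \left(\sqrt{39 - 140} - 70\right) = 0 \left(\sqrt{-101} - 70\right) = 0 \left(i \sqrt{101} - 70\right) = 0 \left(-70 + i \sqrt{101}\right) = 0$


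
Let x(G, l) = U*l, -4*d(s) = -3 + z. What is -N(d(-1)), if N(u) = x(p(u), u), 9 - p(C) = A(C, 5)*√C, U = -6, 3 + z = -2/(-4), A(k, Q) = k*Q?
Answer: 33/4 ≈ 8.2500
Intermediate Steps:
A(k, Q) = Q*k
z = -5/2 (z = -3 - 2/(-4) = -3 - 2*(-¼) = -3 + ½ = -5/2 ≈ -2.5000)
d(s) = 11/8 (d(s) = -(-3 - 5/2)/4 = -¼*(-11/2) = 11/8)
p(C) = 9 - 5*C^(3/2) (p(C) = 9 - 5*C*√C = 9 - 5*C^(3/2))
x(G, l) = -6*l
N(u) = -6*u
-N(d(-1)) = -(-6)*11/8 = -1*(-33/4) = 33/4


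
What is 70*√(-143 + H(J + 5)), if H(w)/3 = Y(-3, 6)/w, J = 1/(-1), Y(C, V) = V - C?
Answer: 35*I*√545 ≈ 817.08*I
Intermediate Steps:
J = -1
H(w) = 27/w (H(w) = 3*((6 - 1*(-3))/w) = 3*((6 + 3)/w) = 3*(9/w) = 27/w)
70*√(-143 + H(J + 5)) = 70*√(-143 + 27/(-1 + 5)) = 70*√(-143 + 27/4) = 70*√(-545/4) = 70*(I*√545/2) = 35*I*√545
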